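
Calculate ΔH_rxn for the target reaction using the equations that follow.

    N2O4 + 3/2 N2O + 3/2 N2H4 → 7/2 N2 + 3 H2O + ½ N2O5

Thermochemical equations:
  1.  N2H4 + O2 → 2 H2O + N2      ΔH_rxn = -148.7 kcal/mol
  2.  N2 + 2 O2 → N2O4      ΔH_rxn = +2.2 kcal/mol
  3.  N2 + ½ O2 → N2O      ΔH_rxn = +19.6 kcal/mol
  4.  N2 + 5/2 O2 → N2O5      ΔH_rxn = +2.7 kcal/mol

ΔH_rxn = -253.3 kcal/mol

eq. 1 × 3/2: (3/2)·(-148.7) = -223.05 kcal/mol
eq. 2 reversed: -2.2 kcal/mol
eq. 3 reversed and × 3/2: (-3/2)·(+19.6) = -29.4 kcal/mol
eq. 4 × 1/2: (1/2)·(+2.7) = +1.35 kcal/mol
Combining the equations, ΔH_rxn = (-223.05) + (-2.2) + (-29.4) + (+1.35) = -253.3 kcal/mol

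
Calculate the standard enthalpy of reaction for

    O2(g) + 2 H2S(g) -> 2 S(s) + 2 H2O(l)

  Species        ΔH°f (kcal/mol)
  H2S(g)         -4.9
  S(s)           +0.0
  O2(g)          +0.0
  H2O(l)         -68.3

ΔH° = -126.8 kcal/mol

ΔH°rxn = Σ nΔHf°(products) − Σ nΔHf°(reactants).
Products: 2·(+0.0) + 2·(-68.3) = -136.6
Reactants: 1·(+0.0) + 2·(-4.9) = -9.8
ΔH° = (-136.6) − (-9.8) = -126.8 kcal/mol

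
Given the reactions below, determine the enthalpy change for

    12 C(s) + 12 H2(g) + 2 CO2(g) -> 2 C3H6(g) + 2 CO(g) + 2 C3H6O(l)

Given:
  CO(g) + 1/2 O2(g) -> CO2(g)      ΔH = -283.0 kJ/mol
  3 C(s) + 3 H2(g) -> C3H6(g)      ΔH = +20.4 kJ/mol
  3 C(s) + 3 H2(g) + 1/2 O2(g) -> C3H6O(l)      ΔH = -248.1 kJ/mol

equation 1 reversed and × 2 (CO(g) must end up as a product; scale by 2 for the 2 CO(g)): (-2)·(-283.0) = +566.0 kJ/mol
equation 2 × 2 (×2 to match 2 C3H6(g) in the target): (2)·(+20.4) = +40.8 kJ/mol
equation 3 × 2 (scale by 2 for the 2 C3H6O(l)): (2)·(-248.1) = -496.2 kJ/mol
By Hess's law, ΔH = (-2)·(-283.0) + (2)·(+20.4) + (2)·(-248.1) = 110.6 kJ/mol

ΔH = 110.6 kJ/mol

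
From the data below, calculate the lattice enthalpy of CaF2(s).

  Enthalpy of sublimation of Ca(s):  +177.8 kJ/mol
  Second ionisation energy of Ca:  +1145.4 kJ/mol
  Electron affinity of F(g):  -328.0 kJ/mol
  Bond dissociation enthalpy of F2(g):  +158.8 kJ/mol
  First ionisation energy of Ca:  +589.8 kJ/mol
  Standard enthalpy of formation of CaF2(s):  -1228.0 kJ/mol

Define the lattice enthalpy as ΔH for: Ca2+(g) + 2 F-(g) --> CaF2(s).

ΔHf° = 1·ΔHsub + 1·(ΣIE) + 1·D(F2) + 2·EA + U
-1228.0 = 1·(+177.8) + 1·(+1735.2) + 1·(+158.8) + 2·(-328.0) + U
U = -1228.0 − (+1415.8) = -2643.8 kJ/mol

U = -2643.8 kJ/mol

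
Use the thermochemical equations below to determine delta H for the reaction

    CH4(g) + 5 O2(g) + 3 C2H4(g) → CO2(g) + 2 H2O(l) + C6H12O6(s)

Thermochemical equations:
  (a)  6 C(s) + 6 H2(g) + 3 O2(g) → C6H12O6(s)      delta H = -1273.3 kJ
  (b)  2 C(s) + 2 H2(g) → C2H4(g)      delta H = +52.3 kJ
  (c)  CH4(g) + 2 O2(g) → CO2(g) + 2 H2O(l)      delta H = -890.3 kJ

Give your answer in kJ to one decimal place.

delta H = -2320.5 kJ

(a) as written (C6H12O6(s) already on the product side): -1273.3 kJ
(b) reversed and × 3 (reverse to put C2H4(g) on the reactant side; ×3 to match 3 C2H4(g) in the target): (-3)·(+52.3) = -156.9 kJ
(c) as written (CH4(g) already on the reactant side): -890.3 kJ
Since enthalpy is a state function, delta H = (-1273.3) + (-156.9) + (-890.3) = -2320.5 kJ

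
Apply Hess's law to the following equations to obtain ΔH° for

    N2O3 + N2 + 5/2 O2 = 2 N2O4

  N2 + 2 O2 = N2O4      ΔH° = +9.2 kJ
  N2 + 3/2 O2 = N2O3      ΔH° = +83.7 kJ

ΔH° = -65.3 kJ

equation 1 × 2: (2)·(+9.2) = +18.4 kJ
equation 2 reversed: -83.7 kJ
Since enthalpy is a state function, ΔH° = (2)·(+9.2) + (-1)·(+83.7) = -65.3 kJ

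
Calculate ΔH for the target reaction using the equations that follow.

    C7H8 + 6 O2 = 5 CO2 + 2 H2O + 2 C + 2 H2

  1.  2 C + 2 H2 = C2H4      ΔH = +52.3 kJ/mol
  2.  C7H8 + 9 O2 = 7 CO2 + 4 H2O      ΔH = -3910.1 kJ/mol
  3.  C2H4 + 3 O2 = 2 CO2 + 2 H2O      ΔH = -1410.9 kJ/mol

ΔH = -2551.5 kJ/mol

eq. 1 reversed: -52.3 kJ/mol
eq. 2 as written: -3910.1 kJ/mol
eq. 3 reversed: +1410.9 kJ/mol
Summing the manipulated equations, ΔH = (-52.3) + (-3910.1) + (+1410.9) = -2551.5 kJ/mol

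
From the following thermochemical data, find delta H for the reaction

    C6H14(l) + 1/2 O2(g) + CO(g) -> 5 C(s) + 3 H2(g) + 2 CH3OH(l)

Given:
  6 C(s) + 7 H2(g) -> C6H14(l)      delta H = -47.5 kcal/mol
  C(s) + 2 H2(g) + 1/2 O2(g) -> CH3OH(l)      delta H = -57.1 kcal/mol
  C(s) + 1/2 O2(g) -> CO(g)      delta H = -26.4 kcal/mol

delta H = -40.3 kcal/mol

equation 1 reversed: +47.5 kcal/mol
equation 2 × 2: (2)·(-57.1) = -114.2 kcal/mol
equation 3 reversed: +26.4 kcal/mol
Combining the equations, delta H = (-1)·(-47.5) + (2)·(-57.1) + (-1)·(-26.4) = -40.3 kcal/mol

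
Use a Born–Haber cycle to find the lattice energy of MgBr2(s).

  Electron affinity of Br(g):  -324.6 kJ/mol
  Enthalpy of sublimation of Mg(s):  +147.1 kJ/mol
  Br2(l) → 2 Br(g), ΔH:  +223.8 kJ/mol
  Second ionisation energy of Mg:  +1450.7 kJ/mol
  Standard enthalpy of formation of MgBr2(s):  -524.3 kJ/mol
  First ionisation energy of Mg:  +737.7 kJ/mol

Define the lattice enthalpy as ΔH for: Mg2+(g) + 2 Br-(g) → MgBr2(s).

U = -2434.4 kJ/mol

ΔHf° = 1·ΔHsub + 1·(ΣIE) + 1·D(Br2) + 2·EA + U
-524.3 = 1·(+147.1) + 1·(+2188.4) + 1·(+223.8) + 2·(-324.6) + U
U = -524.3 − (+1910.1) = -2434.4 kJ/mol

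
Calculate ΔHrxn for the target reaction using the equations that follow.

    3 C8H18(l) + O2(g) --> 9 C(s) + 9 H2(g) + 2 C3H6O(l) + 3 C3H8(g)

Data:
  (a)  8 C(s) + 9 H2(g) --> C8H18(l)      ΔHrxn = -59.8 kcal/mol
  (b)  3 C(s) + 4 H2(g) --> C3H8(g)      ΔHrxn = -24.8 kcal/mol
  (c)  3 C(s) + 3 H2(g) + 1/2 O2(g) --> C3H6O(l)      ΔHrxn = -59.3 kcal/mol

(a) reversed and × 3 (reverse to put C8H18(l) on the reactant side; ×3 to match 3 C8H18(l) in the target): (-3)·(-59.8) = +179.4 kcal/mol
(b) × 3 (×3 to match 3 C3H8(g) in the target): (3)·(-24.8) = -74.4 kcal/mol
(c) × 2 (scale by 2 for the 2 C3H6O(l)): (2)·(-59.3) = -118.6 kcal/mol
By Hess's law, ΔHrxn = (-3)·(-59.8) + (3)·(-24.8) + (2)·(-59.3) = -13.6 kcal/mol

ΔHrxn = -13.6 kcal/mol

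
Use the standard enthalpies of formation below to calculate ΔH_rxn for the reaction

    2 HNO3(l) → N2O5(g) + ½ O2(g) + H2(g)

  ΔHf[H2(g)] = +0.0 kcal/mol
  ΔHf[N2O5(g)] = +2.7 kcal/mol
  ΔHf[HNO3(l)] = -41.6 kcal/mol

Products: 1·(+2.7) + 1/2·(+0.0) + 1·(+0.0) = +2.7
Reactants: 2·(-41.6) = -83.2
ΔH_rxn = (+2.7) − (-83.2) = 85.9 kcal/mol

ΔH_rxn = 85.9 kcal/mol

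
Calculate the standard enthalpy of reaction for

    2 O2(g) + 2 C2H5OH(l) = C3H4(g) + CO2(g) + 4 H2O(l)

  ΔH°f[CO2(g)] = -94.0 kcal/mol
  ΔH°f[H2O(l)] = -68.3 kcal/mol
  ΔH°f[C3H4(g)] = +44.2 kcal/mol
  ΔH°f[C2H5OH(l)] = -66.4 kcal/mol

ΔHrxn = -190.2 kcal/mol

Products: 1·(+44.2) + 1·(-94.0) + 4·(-68.3) = -323.0
Reactants: 2·(+0.0) + 2·(-66.4) = -132.8
ΔHrxn = (-323.0) − (-132.8) = -190.2 kcal/mol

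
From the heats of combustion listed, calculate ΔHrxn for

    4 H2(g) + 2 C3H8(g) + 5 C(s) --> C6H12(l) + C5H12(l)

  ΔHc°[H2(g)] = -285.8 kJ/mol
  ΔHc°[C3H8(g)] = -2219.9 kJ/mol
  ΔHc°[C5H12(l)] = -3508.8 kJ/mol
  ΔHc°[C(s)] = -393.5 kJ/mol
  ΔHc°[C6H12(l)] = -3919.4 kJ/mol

ΔHrxn = -122.3 kJ/mol

With combustion enthalpies, reactants minus products:
= [4·(-285.8) + 2·(-2219.9) + 5·(-393.5)] − [1·(-3919.4) + 1·(-3508.8)]
= -122.3 kJ/mol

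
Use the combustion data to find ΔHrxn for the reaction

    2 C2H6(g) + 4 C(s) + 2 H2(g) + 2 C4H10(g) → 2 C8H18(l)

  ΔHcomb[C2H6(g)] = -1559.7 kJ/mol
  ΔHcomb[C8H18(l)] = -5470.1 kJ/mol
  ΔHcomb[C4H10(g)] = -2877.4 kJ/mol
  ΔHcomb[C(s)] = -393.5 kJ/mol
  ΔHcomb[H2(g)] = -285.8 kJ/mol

Using ΔH = Σ nΔHc°(reactants) − Σ nΔHc°(products):
= [2·(-1559.7) + 4·(-393.5) + 2·(-285.8) + 2·(-2877.4)] − [2·(-5470.1)]
= -79.6 kJ/mol

ΔHrxn = -79.6 kJ/mol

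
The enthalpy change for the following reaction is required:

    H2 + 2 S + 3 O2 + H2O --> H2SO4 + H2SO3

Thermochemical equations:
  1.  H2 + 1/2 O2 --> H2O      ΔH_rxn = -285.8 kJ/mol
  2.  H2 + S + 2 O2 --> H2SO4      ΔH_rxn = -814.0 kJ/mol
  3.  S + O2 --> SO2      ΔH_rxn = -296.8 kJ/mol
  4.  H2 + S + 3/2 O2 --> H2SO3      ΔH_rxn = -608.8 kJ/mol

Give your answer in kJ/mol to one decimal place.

eq. 1 reversed: +285.8 kJ/mol
eq. 2 as written: -814.0 kJ/mol
eq. 3: not needed.
eq. 4 as written: -608.8 kJ/mol
Since enthalpy is a state function, ΔH_rxn = (+285.8) + (-814.0) + (-608.8) = -1137.0 kJ/mol

ΔH_rxn = -1137.0 kJ/mol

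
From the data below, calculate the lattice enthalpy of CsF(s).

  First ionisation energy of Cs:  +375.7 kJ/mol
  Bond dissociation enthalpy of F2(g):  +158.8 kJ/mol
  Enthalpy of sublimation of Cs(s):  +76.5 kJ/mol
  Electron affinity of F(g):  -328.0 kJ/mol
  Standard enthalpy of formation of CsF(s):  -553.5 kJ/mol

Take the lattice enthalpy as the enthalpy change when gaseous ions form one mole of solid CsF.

ΔHf° = 1·ΔHsub + 1·(ΣIE) + 1/2·D(F2) + 1·EA + U
-553.5 = 1·(+76.5) + 1·(+375.7) + 1/2·(+158.8) + 1·(-328.0) + U
U = -553.5 − (+203.6) = -757.1 kJ/mol

U = -757.1 kJ/mol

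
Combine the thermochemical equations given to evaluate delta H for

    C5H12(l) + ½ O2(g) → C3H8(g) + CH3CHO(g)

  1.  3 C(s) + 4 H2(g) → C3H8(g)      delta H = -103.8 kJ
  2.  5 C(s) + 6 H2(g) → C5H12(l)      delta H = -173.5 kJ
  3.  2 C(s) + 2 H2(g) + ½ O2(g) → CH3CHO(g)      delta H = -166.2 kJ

eq. 1 as written: -103.8 kJ
eq. 2 reversed: +173.5 kJ
eq. 3 as written: -166.2 kJ
By Hess's law, delta H = (-103.8) + (+173.5) + (-166.2) = -96.5 kJ

delta H = -96.5 kJ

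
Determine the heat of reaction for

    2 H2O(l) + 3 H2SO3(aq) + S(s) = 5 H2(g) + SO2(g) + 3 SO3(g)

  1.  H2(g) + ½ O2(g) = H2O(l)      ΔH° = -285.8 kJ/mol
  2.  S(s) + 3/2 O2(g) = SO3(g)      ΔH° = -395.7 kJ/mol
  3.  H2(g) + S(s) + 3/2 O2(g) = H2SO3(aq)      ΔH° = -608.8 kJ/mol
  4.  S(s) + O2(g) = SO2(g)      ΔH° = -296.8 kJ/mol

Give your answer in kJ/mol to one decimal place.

eq. 1 reversed and × 2: (-2)·(-285.8) = +571.6 kJ/mol
eq. 2 × 3: (3)·(-395.7) = -1187.1 kJ/mol
eq. 3 reversed and × 3: (-3)·(-608.8) = +1826.4 kJ/mol
eq. 4 as written: -296.8 kJ/mol
Summing the manipulated equations, ΔH° = (-2)·(-285.8) + (3)·(-395.7) + (-3)·(-608.8) + (1)·(-296.8) = 914.1 kJ/mol

ΔH° = 914.1 kJ/mol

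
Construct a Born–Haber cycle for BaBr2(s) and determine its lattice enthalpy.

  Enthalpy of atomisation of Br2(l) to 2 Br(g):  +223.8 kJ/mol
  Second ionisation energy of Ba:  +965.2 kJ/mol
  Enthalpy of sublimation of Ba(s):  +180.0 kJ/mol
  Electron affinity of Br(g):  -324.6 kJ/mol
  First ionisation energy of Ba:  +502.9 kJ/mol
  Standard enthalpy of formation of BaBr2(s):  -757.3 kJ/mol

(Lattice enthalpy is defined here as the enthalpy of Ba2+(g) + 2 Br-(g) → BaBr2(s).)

ΔHf° = 1·ΔHsub + 1·(ΣIE) + 1·D(Br2) + 2·EA + U
-757.3 = 1·(+180.0) + 1·(+1468.1) + 1·(+223.8) + 2·(-324.6) + U
U = -757.3 − (+1222.7) = -1980.0 kJ/mol

U = -1980.0 kJ/mol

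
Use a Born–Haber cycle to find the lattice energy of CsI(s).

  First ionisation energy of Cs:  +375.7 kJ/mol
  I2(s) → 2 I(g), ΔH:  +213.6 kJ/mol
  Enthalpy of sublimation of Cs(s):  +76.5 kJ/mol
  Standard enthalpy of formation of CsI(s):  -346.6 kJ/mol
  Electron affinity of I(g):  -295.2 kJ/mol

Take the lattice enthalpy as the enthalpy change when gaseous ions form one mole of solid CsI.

U = -610.4 kJ/mol

ΔHf° = 1·ΔHsub + 1·(ΣIE) + 1/2·D(I2) + 1·EA + U
-346.6 = 1·(+76.5) + 1·(+375.7) + 1/2·(+213.6) + 1·(-295.2) + U
U = -346.6 − (+263.8) = -610.4 kJ/mol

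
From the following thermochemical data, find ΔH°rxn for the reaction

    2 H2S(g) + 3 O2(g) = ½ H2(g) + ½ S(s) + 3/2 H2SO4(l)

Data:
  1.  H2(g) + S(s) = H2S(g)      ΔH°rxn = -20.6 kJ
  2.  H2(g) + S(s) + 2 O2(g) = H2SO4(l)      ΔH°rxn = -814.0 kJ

eq. 1 reversed and × 2: (-2)·(-20.6) = +41.2 kJ
eq. 2 × 3/2: (3/2)·(-814.0) = -1221.0 kJ
Since enthalpy is a state function, ΔH°rxn = (+41.2) + (-1221.0) = -1179.8 kJ

ΔH°rxn = -1179.8 kJ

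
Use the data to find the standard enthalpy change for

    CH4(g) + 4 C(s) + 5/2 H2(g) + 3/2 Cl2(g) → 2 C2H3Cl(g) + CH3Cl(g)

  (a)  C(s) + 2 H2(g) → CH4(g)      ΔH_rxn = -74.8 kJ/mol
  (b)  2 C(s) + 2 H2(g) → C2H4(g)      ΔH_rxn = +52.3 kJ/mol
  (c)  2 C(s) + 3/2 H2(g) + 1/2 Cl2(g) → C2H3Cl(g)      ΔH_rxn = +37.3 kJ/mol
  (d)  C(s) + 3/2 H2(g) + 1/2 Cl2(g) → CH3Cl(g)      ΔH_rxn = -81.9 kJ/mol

ΔH_rxn = 67.5 kJ/mol

(a) reversed: +74.8 kJ/mol
(b): not needed.
(c) × 2: (2)·(+37.3) = +74.6 kJ/mol
(d) as written: -81.9 kJ/mol
By Hess's law, ΔH_rxn = (-1)·(-74.8) + (2)·(+37.3) + (1)·(-81.9) = 67.5 kJ/mol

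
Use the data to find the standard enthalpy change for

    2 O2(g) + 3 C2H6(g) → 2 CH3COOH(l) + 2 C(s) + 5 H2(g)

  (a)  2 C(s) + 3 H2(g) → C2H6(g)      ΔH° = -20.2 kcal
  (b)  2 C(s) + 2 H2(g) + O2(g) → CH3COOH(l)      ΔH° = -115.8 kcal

ΔH° = -171.0 kcal

(a) reversed and × 3 (reverse to put C2H6(g) on the reactant side; ×3 to match 3 C2H6(g) in the target): (-3)·(-20.2) = +60.6 kcal
(b) × 2 (×2 to match 2 CH3COOH(l) in the target): (2)·(-115.8) = -231.6 kcal
Summing the manipulated equations, ΔH° = (-3)·(-20.2) + (2)·(-115.8) = -171.0 kcal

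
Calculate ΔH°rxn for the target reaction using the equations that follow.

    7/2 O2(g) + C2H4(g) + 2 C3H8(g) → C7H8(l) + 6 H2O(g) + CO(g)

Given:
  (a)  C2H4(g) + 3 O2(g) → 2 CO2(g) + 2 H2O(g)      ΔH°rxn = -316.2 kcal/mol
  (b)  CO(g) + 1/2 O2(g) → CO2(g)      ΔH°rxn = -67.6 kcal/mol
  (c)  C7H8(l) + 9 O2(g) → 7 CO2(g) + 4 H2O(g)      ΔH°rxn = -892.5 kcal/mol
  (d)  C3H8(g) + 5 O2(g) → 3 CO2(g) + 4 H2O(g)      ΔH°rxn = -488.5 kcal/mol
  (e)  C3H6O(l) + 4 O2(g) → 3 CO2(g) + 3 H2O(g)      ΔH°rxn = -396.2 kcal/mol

(a) as written (C2H4(g) already on the reactant side): -316.2 kcal/mol
(b) reversed (reverse to put CO(g) on the product side): +67.6 kcal/mol
(c) reversed (C7H8(l) must end up as a product): +892.5 kcal/mol
(d) × 2 (×2 to match 2 C3H8(g) in the target): (2)·(-488.5) = -977.0 kcal/mol
(e): not needed (C3H6O(l) appears nowhere else).
Since enthalpy is a state function, ΔH°rxn = (1)·(-316.2) + (-1)·(-67.6) + (-1)·(-892.5) + (2)·(-488.5) = -333.1 kcal/mol

ΔH°rxn = -333.1 kcal/mol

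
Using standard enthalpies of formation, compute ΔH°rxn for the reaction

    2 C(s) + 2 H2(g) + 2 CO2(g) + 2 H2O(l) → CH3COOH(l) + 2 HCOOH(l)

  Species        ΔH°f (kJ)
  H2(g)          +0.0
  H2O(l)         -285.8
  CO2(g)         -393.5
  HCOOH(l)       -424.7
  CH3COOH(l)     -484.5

Products: 1·(-484.5) + 2·(-424.7) = -1333.9
Reactants: 2·(+0.0) + 2·(+0.0) + 2·(-393.5) + 2·(-285.8) = -1358.6
ΔH°rxn = (-1333.9) − (-1358.6) = 24.7 kJ

ΔH°rxn = 24.7 kJ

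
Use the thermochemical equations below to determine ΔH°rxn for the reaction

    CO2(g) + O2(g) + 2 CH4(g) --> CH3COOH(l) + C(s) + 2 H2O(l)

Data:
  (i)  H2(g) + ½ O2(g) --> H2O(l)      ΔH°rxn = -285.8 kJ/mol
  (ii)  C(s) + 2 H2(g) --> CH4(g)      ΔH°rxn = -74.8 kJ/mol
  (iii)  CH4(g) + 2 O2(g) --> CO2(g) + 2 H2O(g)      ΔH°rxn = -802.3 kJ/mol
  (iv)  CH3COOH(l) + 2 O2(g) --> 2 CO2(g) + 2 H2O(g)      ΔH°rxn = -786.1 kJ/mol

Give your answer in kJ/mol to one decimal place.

ΔH°rxn = -513.0 kJ/mol

(i) × 2: (2)·(-285.8) = -571.6 kJ/mol
(ii) reversed: +74.8 kJ/mol
(iii) as written: -802.3 kJ/mol
(iv) reversed: +786.1 kJ/mol
Since enthalpy is a state function, ΔH°rxn = (2)·(-285.8) + (-1)·(-74.8) + (1)·(-802.3) + (-1)·(-786.1) = -513.0 kJ/mol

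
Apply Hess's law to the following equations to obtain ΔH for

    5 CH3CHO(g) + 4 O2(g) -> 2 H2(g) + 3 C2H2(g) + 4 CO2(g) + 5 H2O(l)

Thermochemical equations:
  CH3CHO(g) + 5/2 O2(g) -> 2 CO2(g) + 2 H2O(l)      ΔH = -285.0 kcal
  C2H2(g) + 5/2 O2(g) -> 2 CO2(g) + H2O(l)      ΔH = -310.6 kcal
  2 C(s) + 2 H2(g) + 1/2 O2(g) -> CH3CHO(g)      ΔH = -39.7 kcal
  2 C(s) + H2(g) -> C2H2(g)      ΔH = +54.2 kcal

ΔH = -356.6 kcal

equation 1 × 3: (3)·(-285.0) = -855.0 kcal
equation 2 reversed: +310.6 kcal
equation 3 reversed and × 2: (-2)·(-39.7) = +79.4 kcal
equation 4 × 2: (2)·(+54.2) = +108.4 kcal
By Hess's law, ΔH = (3)·(-285.0) + (-1)·(-310.6) + (-2)·(-39.7) + (2)·(+54.2) = -356.6 kcal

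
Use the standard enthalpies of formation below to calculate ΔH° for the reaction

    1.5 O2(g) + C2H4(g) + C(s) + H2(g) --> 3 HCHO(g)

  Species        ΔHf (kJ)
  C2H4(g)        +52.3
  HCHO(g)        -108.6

ΔH°rxn = Σ nΔHf°(products) − Σ nΔHf°(reactants).
Products: 3·(-108.6) = -325.8
Reactants: 3/2·(+0.0) + 1·(+52.3) + 1·(+0.0) + 1·(+0.0) = +52.3
ΔH° = (-325.8) − (+52.3) = -378.1 kJ

ΔH° = -378.1 kJ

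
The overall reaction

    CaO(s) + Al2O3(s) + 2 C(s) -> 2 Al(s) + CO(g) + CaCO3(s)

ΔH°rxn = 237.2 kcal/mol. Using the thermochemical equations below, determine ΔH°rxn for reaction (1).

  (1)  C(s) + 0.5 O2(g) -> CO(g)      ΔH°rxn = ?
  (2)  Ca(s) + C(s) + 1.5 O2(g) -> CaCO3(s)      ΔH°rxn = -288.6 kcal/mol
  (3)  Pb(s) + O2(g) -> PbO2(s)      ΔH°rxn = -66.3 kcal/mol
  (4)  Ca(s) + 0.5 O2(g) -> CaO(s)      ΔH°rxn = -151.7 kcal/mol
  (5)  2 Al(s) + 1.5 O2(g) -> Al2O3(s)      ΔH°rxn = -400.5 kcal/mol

ΔH°rxn = -26.4 kcal/mol

(1) as written: contributes x
(2) as written: -288.6 kcal/mol
(3): not needed.
(4) reversed: +151.7 kcal/mol
(5) reversed: +400.5 kcal/mol
+237.2 = (-288.6) + (+151.7) + (+400.5) + x
x = (+237.2 − (+263.6)) / (1) = -26.4 kcal/mol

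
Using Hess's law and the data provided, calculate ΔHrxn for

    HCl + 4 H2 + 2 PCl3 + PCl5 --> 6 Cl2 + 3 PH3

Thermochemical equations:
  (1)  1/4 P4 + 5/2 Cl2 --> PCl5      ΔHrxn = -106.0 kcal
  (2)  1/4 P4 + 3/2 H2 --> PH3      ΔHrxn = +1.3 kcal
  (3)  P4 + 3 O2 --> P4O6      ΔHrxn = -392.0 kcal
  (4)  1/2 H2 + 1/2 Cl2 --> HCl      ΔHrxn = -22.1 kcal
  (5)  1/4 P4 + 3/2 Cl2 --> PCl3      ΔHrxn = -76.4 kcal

(1) reversed: +106.0 kcal
(2) × 3: (3)·(+1.3) = +3.9 kcal
(3): not needed.
(4) reversed: +22.1 kcal
(5) reversed and × 2: (-2)·(-76.4) = +152.8 kcal
ΔHrxn = (+106.0) + (+3.9) + (+22.1) + (+152.8) = 284.8 kcal

ΔHrxn = 284.8 kcal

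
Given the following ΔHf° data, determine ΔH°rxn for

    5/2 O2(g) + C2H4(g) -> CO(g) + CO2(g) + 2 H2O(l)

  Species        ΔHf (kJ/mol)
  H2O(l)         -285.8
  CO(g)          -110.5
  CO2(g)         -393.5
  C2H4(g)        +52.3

Products: 1·(-110.5) + 1·(-393.5) + 2·(-285.8) = -1075.6
Reactants: 5/2·(+0.0) + 1·(+52.3) = +52.3
ΔH°rxn = (-1075.6) − (+52.3) = -1127.9 kJ/mol

ΔH°rxn = -1127.9 kJ/mol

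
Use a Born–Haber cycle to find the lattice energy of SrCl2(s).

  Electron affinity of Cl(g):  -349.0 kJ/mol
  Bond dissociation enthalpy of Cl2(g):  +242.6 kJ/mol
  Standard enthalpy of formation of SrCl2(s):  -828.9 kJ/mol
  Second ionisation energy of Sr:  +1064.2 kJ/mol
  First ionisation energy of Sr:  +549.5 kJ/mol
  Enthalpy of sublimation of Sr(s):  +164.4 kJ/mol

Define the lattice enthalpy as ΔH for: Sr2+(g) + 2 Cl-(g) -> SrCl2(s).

U = -2151.6 kJ/mol

ΔHf° = 1·ΔHsub + 1·(ΣIE) + 1·D(Cl2) + 2·EA + U
-828.9 = 1·(+164.4) + 1·(+1613.7) + 1·(+242.6) + 2·(-349.0) + U
U = -828.9 − (+1322.7) = -2151.6 kJ/mol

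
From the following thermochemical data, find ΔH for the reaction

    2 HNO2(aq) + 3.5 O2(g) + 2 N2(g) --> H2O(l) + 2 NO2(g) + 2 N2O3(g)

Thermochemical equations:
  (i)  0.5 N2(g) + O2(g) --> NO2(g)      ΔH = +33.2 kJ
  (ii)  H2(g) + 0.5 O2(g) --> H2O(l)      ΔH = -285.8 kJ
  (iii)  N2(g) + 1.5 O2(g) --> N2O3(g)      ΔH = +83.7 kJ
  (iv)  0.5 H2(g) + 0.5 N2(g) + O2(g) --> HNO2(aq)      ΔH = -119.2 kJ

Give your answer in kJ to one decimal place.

ΔH = 186.4 kJ

(i) × 2 (×2 to match 2 NO2(g) in the target): (2)·(+33.2) = +66.4 kJ
(ii) as written (H2O(l) already on the product side): -285.8 kJ
(iii) × 2 (scale by 2 for the 2 N2O3(g)): (2)·(+83.7) = +167.4 kJ
(iv) reversed and × 2 (reverse to put HNO2(aq) on the reactant side; scale by 2 for the 2 HNO2(aq)): (-2)·(-119.2) = +238.4 kJ
Since enthalpy is a state function, ΔH = (+66.4) + (-285.8) + (+167.4) + (+238.4) = 186.4 kJ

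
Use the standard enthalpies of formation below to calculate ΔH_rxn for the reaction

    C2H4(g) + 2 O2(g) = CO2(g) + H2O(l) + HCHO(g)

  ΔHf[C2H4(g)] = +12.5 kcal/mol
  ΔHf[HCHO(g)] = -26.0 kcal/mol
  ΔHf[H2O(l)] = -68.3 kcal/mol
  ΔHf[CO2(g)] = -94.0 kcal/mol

Products: 1·(-94.0) + 1·(-68.3) + 1·(-26.0) = -188.3
Reactants: 1·(+12.5) + 2·(+0.0) = +12.5
ΔH_rxn = (-188.3) − (+12.5) = -200.8 kcal/mol

ΔH_rxn = -200.8 kcal/mol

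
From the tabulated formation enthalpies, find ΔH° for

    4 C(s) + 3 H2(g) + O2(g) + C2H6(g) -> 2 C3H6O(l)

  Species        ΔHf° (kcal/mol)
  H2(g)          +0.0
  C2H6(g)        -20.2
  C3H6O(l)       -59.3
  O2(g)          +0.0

ΔH°rxn = Σ nΔHf°(products) − Σ nΔHf°(reactants).
Products: 2·(-59.3) = -118.6
Reactants: 4·(+0.0) + 3·(+0.0) + 1·(+0.0) + 1·(-20.2) = -20.2
ΔH° = (-118.6) − (-20.2) = -98.4 kcal/mol

ΔH° = -98.4 kcal/mol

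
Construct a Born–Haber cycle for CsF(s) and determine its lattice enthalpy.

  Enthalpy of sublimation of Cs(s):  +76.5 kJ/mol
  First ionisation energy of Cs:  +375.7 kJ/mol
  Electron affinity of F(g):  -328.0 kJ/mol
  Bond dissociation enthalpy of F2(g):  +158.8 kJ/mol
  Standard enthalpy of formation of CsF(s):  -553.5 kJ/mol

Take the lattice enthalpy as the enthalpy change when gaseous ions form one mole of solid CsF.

ΔHf° = 1·ΔHsub + 1·(ΣIE) + 1/2·D(F2) + 1·EA + U
-553.5 = 1·(+76.5) + 1·(+375.7) + 1/2·(+158.8) + 1·(-328.0) + U
U = -553.5 − (+203.6) = -757.1 kJ/mol

U = -757.1 kJ/mol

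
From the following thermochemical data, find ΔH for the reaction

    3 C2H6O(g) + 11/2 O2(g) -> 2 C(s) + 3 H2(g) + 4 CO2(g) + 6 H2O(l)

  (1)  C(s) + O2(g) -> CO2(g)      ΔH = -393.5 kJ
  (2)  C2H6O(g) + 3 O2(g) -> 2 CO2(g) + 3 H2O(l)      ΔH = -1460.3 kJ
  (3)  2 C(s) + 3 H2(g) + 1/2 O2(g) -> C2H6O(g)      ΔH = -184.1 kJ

(1): not needed.
(2) × 2: (2)·(-1460.3) = -2920.6 kJ
(3) reversed: +184.1 kJ
Combining the equations, ΔH = (2)·(-1460.3) + (-1)·(-184.1) = -2736.5 kJ

ΔH = -2736.5 kJ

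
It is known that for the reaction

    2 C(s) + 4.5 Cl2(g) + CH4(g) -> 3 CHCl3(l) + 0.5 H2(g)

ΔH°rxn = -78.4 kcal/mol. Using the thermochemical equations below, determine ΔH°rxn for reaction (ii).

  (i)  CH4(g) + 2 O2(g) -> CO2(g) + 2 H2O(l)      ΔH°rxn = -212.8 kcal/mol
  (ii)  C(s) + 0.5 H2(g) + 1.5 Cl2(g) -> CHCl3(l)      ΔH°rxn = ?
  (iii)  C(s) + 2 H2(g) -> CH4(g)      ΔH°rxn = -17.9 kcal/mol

ΔH°rxn = -32.1 kcal/mol

(i): not needed (H2O(l) appears nowhere else).
(ii) × 3 (scale by 3 for the 3 CHCl3(l)): contributes 3·x
(iii) reversed: +17.9 kcal/mol
-78.4 = (+17.9) + 3·x
x = (-78.4 − (+17.9)) / (3) = -32.1 kcal/mol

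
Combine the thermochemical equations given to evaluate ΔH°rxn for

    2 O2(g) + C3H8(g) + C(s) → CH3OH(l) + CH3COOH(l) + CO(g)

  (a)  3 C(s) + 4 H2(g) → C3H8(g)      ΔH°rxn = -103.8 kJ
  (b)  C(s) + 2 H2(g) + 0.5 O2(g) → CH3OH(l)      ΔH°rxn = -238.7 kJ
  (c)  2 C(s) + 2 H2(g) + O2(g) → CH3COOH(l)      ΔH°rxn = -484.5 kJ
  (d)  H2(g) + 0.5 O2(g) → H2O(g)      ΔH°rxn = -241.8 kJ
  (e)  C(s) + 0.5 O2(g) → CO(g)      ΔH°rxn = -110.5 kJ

ΔH°rxn = -729.9 kJ

(a) reversed: +103.8 kJ
(b) as written: -238.7 kJ
(c) as written: -484.5 kJ
(d): not needed.
(e) as written: -110.5 kJ
Combining the equations, ΔH°rxn = (+103.8) + (-238.7) + (-484.5) + (-110.5) = -729.9 kJ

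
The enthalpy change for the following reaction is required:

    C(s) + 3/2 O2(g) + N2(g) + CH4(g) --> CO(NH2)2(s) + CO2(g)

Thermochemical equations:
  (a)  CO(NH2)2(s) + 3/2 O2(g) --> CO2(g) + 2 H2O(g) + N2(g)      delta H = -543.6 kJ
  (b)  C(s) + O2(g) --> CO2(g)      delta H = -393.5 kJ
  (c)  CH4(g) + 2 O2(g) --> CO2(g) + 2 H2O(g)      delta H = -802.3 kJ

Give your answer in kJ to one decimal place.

(a) reversed (CO(NH2)2(s) must end up as a product): +543.6 kJ
(b) as written (C(s) already on the reactant side): -393.5 kJ
(c) as written (CH4(g) already on the reactant side): -802.3 kJ
delta H = (+543.6) + (-393.5) + (-802.3) = -652.2 kJ

delta H = -652.2 kJ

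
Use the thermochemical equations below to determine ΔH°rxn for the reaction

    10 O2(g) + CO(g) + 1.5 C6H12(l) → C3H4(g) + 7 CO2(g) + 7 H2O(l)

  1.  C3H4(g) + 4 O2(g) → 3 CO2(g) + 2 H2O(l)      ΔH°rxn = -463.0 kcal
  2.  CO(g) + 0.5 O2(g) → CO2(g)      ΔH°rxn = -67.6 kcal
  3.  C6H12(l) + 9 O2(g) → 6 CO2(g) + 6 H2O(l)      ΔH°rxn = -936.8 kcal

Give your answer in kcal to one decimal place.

ΔH°rxn = -1009.8 kcal

eq. 1 reversed: +463.0 kcal
eq. 2 as written: -67.6 kcal
eq. 3 × 3/2: (3/2)·(-936.8) = -1405.2 kcal
ΔH°rxn = (-1)·(-463.0) + (1)·(-67.6) + (3/2)·(-936.8) = -1009.8 kcal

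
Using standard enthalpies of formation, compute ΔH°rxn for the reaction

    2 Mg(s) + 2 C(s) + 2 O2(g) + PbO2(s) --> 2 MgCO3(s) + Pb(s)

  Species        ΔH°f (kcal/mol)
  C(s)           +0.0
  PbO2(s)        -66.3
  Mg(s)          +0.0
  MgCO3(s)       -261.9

ΔH°rxn = -457.5 kcal/mol

Products: 2·(-261.9) + 1·(+0.0) = -523.8
Reactants: 2·(+0.0) + 2·(+0.0) + 2·(+0.0) + 1·(-66.3) = -66.3
ΔH°rxn = (-523.8) − (-66.3) = -457.5 kcal/mol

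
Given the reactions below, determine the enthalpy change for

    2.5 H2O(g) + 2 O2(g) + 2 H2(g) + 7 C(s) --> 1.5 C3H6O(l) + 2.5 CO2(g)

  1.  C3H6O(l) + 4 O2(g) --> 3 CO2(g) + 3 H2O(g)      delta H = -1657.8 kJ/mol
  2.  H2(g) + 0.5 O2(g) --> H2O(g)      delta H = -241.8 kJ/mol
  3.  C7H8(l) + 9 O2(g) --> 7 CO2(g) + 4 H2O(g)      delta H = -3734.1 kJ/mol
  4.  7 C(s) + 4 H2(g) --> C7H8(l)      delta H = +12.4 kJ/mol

delta H = -751.4 kJ/mol

eq. 1 reversed and × 3/2: (-3/2)·(-1657.8) = +2486.7 kJ/mol
eq. 2 reversed and × 2: (-2)·(-241.8) = +483.6 kJ/mol
eq. 3 as written: -3734.1 kJ/mol
eq. 4 as written: +12.4 kJ/mol
delta H = (+2486.7) + (+483.6) + (-3734.1) + (+12.4) = -751.4 kJ/mol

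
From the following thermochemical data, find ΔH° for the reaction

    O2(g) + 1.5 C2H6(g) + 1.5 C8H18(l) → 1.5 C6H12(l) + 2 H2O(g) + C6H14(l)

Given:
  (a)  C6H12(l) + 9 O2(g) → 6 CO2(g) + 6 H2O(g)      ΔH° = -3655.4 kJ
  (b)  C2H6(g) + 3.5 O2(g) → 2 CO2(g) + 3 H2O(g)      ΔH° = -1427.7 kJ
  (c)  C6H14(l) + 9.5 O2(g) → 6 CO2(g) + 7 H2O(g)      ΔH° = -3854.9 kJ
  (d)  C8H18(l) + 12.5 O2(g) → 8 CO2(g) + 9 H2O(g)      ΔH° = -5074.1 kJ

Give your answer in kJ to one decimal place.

(a) reversed and × 3/2 (reverse to put C6H12(l) on the product side; ×3/2 to match 3/2 C6H12(l) in the target): (-3/2)·(-3655.4) = +5483.1 kJ
(b) × 3/2 (scale by 3/2 for the 3/2 C2H6(g)): (3/2)·(-1427.7) = -2141.55 kJ
(c) reversed (C6H14(l) must end up as a product): +3854.9 kJ
(d) × 3/2 (scale by 3/2 for the 3/2 C8H18(l)): (3/2)·(-5074.1) = -7611.15 kJ
ΔH° = (+5483.1) + (-2141.55) + (+3854.9) + (-7611.15) = -414.7 kJ

ΔH° = -414.7 kJ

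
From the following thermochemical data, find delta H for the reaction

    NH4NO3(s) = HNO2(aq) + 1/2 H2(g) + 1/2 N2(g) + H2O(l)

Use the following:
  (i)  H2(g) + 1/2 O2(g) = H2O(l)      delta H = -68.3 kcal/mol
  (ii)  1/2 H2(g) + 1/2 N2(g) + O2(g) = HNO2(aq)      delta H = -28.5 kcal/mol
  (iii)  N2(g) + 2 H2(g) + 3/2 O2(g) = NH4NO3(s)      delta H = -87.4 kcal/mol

delta H = -9.4 kcal/mol

(i) as written (H2O(l) already on the product side): -68.3 kcal/mol
(ii) as written (HNO2(aq) already on the product side): -28.5 kcal/mol
(iii) reversed (NH4NO3(s) must end up as a reactant): +87.4 kcal/mol
delta H = (-68.3) + (-28.5) + (+87.4) = -9.4 kcal/mol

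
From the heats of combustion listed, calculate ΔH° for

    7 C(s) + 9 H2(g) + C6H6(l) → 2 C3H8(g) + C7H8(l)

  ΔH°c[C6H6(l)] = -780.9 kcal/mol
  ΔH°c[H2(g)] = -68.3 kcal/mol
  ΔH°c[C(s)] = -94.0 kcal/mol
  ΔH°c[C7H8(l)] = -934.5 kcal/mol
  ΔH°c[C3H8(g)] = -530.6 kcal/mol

Using ΔH = Σ nΔHc°(reactants) − Σ nΔHc°(products):
= [7·(-94.0) + 9·(-68.3) + 1·(-780.9)] − [2·(-530.6) + 1·(-934.5)]
= -57.9 kcal/mol

ΔH° = -57.9 kcal/mol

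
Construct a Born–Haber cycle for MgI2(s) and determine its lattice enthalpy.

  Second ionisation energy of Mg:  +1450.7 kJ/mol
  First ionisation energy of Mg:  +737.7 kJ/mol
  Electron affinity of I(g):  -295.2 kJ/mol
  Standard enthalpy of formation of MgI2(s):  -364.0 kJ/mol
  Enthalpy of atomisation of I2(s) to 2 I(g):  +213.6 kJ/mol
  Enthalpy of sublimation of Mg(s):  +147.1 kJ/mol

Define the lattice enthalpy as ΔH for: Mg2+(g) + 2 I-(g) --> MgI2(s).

ΔHf° = 1·ΔHsub + 1·(ΣIE) + 1·D(I2) + 2·EA + U
-364.0 = 1·(+147.1) + 1·(+2188.4) + 1·(+213.6) + 2·(-295.2) + U
U = -364.0 − (+1958.7) = -2322.7 kJ/mol

U = -2322.7 kJ/mol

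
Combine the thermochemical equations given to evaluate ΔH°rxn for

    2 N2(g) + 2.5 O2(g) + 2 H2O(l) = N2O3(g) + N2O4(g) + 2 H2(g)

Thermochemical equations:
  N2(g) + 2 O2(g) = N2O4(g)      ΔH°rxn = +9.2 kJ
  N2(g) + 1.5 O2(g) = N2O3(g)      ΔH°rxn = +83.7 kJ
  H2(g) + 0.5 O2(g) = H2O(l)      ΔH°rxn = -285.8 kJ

ΔH°rxn = 664.5 kJ

equation 1 as written (N2O4(g) already on the product side): +9.2 kJ
equation 2 as written (N2O3(g) already on the product side): +83.7 kJ
equation 3 reversed and × 2 (H2O(l) must end up as a reactant; ×2 to match 2 H2O(l) in the target): (-2)·(-285.8) = +571.6 kJ
ΔH°rxn = (+9.2) + (+83.7) + (+571.6) = 664.5 kJ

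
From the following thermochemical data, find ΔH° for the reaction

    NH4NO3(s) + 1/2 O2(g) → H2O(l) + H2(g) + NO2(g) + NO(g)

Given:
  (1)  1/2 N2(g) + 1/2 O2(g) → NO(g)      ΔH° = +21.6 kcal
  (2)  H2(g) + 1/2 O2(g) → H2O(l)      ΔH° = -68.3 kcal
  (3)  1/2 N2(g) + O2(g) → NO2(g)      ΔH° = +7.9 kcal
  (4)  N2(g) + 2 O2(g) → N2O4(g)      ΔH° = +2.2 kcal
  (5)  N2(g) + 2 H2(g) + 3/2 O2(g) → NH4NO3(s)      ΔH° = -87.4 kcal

ΔH° = 48.6 kcal

(1) as written (NO(g) already on the product side): +21.6 kcal
(2) as written (H2O(l) already on the product side): -68.3 kcal
(3) as written (NO2(g) already on the product side): +7.9 kcal
(4): not needed (N2O4(g) appears nowhere else).
(5) reversed (reverse to put NH4NO3(s) on the reactant side): +87.4 kcal
By Hess's law, ΔH° = (1)·(+21.6) + (1)·(-68.3) + (1)·(+7.9) + (-1)·(-87.4) = 48.6 kcal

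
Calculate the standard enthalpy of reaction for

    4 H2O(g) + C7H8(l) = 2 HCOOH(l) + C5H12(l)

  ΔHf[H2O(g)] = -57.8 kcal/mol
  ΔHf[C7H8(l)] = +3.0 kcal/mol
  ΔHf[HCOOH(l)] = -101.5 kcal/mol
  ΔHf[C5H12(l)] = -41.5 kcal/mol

ΔH° = -16.3 kcal/mol

Products: 2·(-101.5) + 1·(-41.5) = -244.5
Reactants: 4·(-57.8) + 1·(+3.0) = -228.2
ΔH° = (-244.5) − (-228.2) = -16.3 kcal/mol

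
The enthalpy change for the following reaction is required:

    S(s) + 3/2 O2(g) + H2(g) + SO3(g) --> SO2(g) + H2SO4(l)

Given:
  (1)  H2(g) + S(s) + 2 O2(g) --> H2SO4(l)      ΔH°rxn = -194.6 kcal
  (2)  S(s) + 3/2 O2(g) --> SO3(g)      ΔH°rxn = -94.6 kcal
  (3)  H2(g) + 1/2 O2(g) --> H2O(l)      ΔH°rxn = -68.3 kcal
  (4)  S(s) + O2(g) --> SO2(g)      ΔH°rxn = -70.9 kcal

(1) as written: -194.6 kcal
(2) reversed: +94.6 kcal
(3): not needed.
(4) as written: -70.9 kcal
Summing the manipulated equations, ΔH°rxn = (1)·(-194.6) + (-1)·(-94.6) + (1)·(-70.9) = -170.9 kcal

ΔH°rxn = -170.9 kcal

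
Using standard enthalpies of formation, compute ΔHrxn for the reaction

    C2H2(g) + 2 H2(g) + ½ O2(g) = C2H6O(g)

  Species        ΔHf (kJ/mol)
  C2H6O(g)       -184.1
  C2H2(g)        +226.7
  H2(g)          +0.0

Products: 1·(-184.1) = -184.1
Reactants: 1·(+226.7) + 2·(+0.0) + 1/2·(+0.0) = +226.7
ΔHrxn = (-184.1) − (+226.7) = -410.8 kJ/mol

ΔHrxn = -410.8 kJ/mol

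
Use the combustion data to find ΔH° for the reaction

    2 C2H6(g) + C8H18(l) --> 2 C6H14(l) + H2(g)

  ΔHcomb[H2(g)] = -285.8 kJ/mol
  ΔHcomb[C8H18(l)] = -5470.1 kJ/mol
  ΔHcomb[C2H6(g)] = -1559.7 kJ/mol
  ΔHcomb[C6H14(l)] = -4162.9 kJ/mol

ΔH° = 22.1 kJ/mol

Using ΔH = Σ nΔHc°(reactants) − Σ nΔHc°(products):
= [2·(-1559.7) + 1·(-5470.1)] − [2·(-4162.9) + 1·(-285.8)]
= 22.1 kJ/mol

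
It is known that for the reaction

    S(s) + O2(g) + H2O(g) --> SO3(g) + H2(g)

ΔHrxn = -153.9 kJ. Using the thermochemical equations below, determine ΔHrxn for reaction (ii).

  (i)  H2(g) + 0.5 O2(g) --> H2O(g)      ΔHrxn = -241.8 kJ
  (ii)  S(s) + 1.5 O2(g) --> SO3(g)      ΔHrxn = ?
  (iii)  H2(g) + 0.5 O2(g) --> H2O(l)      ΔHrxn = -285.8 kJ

(i) reversed (H2O(g) must end up as a reactant): +241.8 kJ
(ii) as written (SO3(g) already on the product side): contributes x
(iii): not needed (H2O(l) appears nowhere else).
-153.9 = (+241.8) + x
x = (-153.9 − (+241.8)) / (1) = -395.7 kJ

ΔHrxn = -395.7 kJ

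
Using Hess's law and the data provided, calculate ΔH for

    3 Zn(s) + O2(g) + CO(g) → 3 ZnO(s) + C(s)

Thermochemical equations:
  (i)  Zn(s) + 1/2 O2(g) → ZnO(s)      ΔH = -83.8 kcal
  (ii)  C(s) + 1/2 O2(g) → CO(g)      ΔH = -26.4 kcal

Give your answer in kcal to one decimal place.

(i) × 3 (scale by 3 for the 3 ZnO(s)): (3)·(-83.8) = -251.4 kcal
(ii) reversed (reverse to put CO(g) on the reactant side): +26.4 kcal
Since enthalpy is a state function, ΔH = (-251.4) + (+26.4) = -225.0 kcal

ΔH = -225.0 kcal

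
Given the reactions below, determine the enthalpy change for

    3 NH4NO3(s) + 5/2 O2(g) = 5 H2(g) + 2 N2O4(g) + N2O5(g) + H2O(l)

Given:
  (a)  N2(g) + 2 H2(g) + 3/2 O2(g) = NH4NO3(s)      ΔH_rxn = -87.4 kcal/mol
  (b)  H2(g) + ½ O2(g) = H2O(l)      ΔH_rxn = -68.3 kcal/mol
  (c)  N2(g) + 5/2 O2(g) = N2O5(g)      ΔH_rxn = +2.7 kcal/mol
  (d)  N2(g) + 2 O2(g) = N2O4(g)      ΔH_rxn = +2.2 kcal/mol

(a) reversed and × 3 (reverse to put NH4NO3(s) on the reactant side; ×3 to match 3 NH4NO3(s) in the target): (-3)·(-87.4) = +262.2 kcal/mol
(b) as written (H2O(l) already on the product side): -68.3 kcal/mol
(c) as written (N2O5(g) already on the product side): +2.7 kcal/mol
(d) × 2 (scale by 2 for the 2 N2O4(g)): (2)·(+2.2) = +4.4 kcal/mol
Since enthalpy is a state function, ΔH_rxn = (-3)·(-87.4) + (1)·(-68.3) + (1)·(+2.7) + (2)·(+2.2) = 201.0 kcal/mol

ΔH_rxn = 201.0 kcal/mol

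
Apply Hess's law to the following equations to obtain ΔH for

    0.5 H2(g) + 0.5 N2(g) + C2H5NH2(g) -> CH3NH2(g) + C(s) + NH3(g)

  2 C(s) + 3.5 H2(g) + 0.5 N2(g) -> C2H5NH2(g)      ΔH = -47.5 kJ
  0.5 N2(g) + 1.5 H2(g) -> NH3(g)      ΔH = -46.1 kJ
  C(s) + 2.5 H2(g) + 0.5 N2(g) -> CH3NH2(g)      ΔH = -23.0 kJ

ΔH = -21.6 kJ

equation 1 reversed: +47.5 kJ
equation 2 as written: -46.1 kJ
equation 3 as written: -23.0 kJ
Summing the manipulated equations, ΔH = (-1)·(-47.5) + (1)·(-46.1) + (1)·(-23.0) = -21.6 kJ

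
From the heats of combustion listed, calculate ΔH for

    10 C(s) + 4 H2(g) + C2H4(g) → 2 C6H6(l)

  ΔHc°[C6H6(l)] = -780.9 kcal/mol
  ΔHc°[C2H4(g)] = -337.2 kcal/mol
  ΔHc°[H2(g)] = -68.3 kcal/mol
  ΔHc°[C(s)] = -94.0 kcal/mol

ΔH = 11.4 kcal/mol

Using ΔH = Σ nΔHc°(reactants) − Σ nΔHc°(products):
= [10·(-94.0) + 4·(-68.3) + 1·(-337.2)] − [2·(-780.9)]
= 11.4 kcal/mol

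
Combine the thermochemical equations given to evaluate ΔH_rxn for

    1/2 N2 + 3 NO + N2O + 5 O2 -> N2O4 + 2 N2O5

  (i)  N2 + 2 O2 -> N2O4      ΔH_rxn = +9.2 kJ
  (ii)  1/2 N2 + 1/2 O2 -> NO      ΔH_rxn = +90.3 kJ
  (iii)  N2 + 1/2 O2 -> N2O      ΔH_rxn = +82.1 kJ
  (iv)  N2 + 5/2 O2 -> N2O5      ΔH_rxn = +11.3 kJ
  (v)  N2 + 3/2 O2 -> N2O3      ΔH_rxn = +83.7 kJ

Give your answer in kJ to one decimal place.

ΔH_rxn = -321.2 kJ

(i) as written (N2O4 already on the product side): +9.2 kJ
(ii) reversed and × 3 (reverse to put NO on the reactant side; scale by 3 for the 3 NO): (-3)·(+90.3) = -270.9 kJ
(iii) reversed (N2O must end up as a reactant): -82.1 kJ
(iv) × 2 (×2 to match 2 N2O5 in the target): (2)·(+11.3) = +22.6 kJ
(v): not needed (N2O3 appears nowhere else).
Combining the equations, ΔH_rxn = (1)·(+9.2) + (-3)·(+90.3) + (-1)·(+82.1) + (2)·(+11.3) = -321.2 kJ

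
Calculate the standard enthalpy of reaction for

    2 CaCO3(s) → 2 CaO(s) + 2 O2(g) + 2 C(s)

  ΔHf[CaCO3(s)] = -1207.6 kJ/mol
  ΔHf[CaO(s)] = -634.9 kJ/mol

ΔH°rxn = 1145.4 kJ/mol

ΔH°rxn = Σ nΔHf°(products) − Σ nΔHf°(reactants).
Products: 2·(-634.9) + 2·(+0.0) + 2·(+0.0) = -1269.8
Reactants: 2·(-1207.6) = -2415.2
ΔH°rxn = (-1269.8) − (-2415.2) = 1145.4 kJ/mol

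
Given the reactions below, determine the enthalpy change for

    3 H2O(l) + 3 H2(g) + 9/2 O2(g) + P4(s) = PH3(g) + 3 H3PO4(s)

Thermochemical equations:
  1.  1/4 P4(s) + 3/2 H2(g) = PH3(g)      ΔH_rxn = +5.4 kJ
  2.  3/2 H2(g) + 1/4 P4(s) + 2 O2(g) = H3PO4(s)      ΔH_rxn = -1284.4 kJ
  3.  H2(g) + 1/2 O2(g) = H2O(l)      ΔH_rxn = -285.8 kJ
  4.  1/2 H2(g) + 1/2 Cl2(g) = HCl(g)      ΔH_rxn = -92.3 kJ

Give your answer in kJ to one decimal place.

eq. 1 as written: +5.4 kJ
eq. 2 × 3: (3)·(-1284.4) = -3853.2 kJ
eq. 3 reversed and × 3: (-3)·(-285.8) = +857.4 kJ
eq. 4: not needed.
ΔH_rxn = (1)·(+5.4) + (3)·(-1284.4) + (-3)·(-285.8) = -2990.4 kJ

ΔH_rxn = -2990.4 kJ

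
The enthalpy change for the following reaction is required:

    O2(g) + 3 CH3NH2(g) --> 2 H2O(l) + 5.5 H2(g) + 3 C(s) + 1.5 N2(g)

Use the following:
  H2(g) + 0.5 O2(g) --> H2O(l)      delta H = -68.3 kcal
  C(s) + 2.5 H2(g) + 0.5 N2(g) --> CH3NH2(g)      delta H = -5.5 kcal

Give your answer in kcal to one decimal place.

delta H = -120.1 kcal

equation 1 × 2 (×2 to match 2 H2O(l) in the target): (2)·(-68.3) = -136.6 kcal
equation 2 reversed and × 3 (CH3NH2(g) must end up as a reactant; ×3 to match 3 CH3NH2(g) in the target): (-3)·(-5.5) = +16.5 kcal
Summing the manipulated equations, delta H = (-136.6) + (+16.5) = -120.1 kcal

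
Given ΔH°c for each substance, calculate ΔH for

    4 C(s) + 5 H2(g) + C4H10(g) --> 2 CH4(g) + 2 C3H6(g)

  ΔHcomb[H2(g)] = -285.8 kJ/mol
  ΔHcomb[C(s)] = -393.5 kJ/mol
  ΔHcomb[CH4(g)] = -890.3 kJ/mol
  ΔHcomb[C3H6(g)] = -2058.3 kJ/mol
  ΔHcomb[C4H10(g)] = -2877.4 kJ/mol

Using ΔH = Σ nΔHc°(reactants) − Σ nΔHc°(products):
= [4·(-393.5) + 5·(-285.8) + 1·(-2877.4)] − [2·(-890.3) + 2·(-2058.3)]
= 16.8 kJ/mol

ΔH = 16.8 kJ/mol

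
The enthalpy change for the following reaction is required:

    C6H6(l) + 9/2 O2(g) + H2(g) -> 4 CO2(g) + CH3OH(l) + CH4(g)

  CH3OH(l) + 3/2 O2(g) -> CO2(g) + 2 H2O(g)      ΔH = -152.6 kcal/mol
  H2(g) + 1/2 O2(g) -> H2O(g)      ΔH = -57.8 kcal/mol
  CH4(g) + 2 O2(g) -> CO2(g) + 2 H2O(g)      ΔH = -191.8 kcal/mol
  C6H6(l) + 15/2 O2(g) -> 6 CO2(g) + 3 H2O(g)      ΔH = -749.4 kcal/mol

equation 1 reversed: +152.6 kcal/mol
equation 2 as written: -57.8 kcal/mol
equation 3 reversed: +191.8 kcal/mol
equation 4 as written: -749.4 kcal/mol
ΔH = (-1)·(-152.6) + (1)·(-57.8) + (-1)·(-191.8) + (1)·(-749.4) = -462.8 kcal/mol

ΔH = -462.8 kcal/mol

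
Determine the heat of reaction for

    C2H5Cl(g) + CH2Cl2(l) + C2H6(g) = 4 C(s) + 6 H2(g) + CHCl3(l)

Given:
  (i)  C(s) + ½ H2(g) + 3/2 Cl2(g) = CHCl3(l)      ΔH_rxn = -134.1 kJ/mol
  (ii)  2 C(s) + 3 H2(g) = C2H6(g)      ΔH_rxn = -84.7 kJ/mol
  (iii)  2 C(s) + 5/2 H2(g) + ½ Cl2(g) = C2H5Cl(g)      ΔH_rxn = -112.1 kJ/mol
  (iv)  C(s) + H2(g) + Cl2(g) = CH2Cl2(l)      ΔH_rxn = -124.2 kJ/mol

ΔH_rxn = 186.9 kJ/mol

(i) as written: -134.1 kJ/mol
(ii) reversed: +84.7 kJ/mol
(iii) reversed: +112.1 kJ/mol
(iv) reversed: +124.2 kJ/mol
Combining the equations, ΔH_rxn = (-134.1) + (+84.7) + (+112.1) + (+124.2) = 186.9 kJ/mol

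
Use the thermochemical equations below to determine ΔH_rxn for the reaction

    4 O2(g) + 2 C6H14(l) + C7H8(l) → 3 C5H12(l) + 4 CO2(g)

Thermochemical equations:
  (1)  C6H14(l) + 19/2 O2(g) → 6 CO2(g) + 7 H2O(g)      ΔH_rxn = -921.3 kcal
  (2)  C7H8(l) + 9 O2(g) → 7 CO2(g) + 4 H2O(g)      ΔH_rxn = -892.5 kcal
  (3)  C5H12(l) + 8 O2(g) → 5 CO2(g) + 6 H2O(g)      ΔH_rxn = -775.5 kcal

ΔH_rxn = -408.6 kcal

(1) × 2: (2)·(-921.3) = -1842.6 kcal
(2) as written: -892.5 kcal
(3) reversed and × 3: (-3)·(-775.5) = +2326.5 kcal
By Hess's law, ΔH_rxn = (2)·(-921.3) + (1)·(-892.5) + (-3)·(-775.5) = -408.6 kcal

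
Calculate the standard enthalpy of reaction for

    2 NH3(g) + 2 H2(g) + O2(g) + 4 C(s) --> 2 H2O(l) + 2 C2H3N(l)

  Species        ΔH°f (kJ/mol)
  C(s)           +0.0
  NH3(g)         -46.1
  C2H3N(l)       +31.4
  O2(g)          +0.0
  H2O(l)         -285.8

Products: 2·(-285.8) + 2·(+31.4) = -508.8
Reactants: 2·(-46.1) + 2·(+0.0) + 1·(+0.0) + 4·(+0.0) = -92.2
ΔH_rxn = (-508.8) − (-92.2) = -416.6 kJ/mol

ΔH_rxn = -416.6 kJ/mol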